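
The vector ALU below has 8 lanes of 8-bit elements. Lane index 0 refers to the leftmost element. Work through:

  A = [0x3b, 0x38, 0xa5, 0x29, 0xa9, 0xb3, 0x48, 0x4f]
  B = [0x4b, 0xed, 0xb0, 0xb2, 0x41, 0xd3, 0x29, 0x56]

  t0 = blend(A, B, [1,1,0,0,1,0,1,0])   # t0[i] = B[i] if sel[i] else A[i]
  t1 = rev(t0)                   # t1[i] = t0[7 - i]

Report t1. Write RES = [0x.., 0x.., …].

RES = [ 0x4f  0x29  0xb3  0x41  0x29  0xa5  0xed  0x4b ]

→ t0 |4b|ed|a5|29|41|b3|29|4f|
→ t1 |4f|29|b3|41|29|a5|ed|4b|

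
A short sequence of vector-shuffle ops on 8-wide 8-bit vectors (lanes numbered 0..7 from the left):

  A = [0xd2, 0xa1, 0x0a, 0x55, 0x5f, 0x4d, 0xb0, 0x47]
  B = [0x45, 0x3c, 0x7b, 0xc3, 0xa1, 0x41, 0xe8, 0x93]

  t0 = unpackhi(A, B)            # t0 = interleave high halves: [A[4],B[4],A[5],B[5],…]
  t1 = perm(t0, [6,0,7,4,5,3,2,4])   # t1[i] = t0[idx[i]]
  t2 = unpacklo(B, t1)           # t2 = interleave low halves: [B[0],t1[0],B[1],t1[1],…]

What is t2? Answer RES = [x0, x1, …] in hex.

→ t0 |5f|a1|4d|41|b0|e8|47|93|
→ t1 |47|5f|93|b0|e8|41|4d|b0|
→ t2 |45|47|3c|5f|7b|93|c3|b0|

RES = [0x45, 0x47, 0x3c, 0x5f, 0x7b, 0x93, 0xc3, 0xb0]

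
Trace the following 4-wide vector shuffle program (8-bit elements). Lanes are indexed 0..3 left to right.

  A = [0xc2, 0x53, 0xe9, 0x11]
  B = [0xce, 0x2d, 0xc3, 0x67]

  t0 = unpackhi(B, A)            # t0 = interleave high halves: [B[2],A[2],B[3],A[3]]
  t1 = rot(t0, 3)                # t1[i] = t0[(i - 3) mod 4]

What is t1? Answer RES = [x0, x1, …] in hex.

t0 = [0xc3, 0xe9, 0x67, 0x11]
t1 = [0xe9, 0x67, 0x11, 0xc3]

RES = [ 0xe9  0x67  0x11  0xc3 ]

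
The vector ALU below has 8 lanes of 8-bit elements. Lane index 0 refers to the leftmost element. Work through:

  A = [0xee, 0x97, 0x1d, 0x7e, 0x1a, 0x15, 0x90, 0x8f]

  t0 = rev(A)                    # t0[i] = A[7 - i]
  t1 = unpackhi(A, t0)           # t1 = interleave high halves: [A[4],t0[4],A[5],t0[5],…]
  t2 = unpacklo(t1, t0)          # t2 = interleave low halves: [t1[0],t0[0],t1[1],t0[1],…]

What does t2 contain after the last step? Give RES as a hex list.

RES = [0x1a, 0x8f, 0x7e, 0x90, 0x15, 0x15, 0x1d, 0x1a]

t0 = [0x8f, 0x90, 0x15, 0x1a, 0x7e, 0x1d, 0x97, 0xee]
t1 = [0x1a, 0x7e, 0x15, 0x1d, 0x90, 0x97, 0x8f, 0xee]
t2 = [0x1a, 0x8f, 0x7e, 0x90, 0x15, 0x15, 0x1d, 0x1a]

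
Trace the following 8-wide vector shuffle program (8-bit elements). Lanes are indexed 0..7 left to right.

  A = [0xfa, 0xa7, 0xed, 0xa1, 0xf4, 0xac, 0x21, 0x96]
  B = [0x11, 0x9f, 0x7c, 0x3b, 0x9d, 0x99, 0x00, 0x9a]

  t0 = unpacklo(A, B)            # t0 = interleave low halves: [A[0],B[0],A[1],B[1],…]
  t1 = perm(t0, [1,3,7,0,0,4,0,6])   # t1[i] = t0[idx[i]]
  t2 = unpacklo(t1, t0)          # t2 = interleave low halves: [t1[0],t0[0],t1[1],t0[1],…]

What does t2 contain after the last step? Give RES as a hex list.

RES = [0x11, 0xfa, 0x9f, 0x11, 0x3b, 0xa7, 0xfa, 0x9f]

  t0: fa 11 a7 9f ed 7c a1 3b
  t1: 11 9f 3b fa fa ed fa a1
  t2: 11 fa 9f 11 3b a7 fa 9f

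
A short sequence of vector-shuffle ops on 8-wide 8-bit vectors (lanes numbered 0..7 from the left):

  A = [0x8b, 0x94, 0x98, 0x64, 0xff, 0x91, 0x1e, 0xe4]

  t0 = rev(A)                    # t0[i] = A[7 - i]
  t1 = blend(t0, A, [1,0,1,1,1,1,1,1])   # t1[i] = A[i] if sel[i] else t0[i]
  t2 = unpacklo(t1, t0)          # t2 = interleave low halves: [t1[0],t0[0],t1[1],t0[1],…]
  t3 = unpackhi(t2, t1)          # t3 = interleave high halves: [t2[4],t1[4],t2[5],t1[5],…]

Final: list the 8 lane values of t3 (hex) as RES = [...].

RES = [ 0x98  0xff  0x91  0x91  0x64  0x1e  0xff  0xe4 ]

  t0: e4 1e 91 ff 64 98 94 8b
  t1: 8b 1e 98 64 ff 91 1e e4
  t2: 8b e4 1e 1e 98 91 64 ff
  t3: 98 ff 91 91 64 1e ff e4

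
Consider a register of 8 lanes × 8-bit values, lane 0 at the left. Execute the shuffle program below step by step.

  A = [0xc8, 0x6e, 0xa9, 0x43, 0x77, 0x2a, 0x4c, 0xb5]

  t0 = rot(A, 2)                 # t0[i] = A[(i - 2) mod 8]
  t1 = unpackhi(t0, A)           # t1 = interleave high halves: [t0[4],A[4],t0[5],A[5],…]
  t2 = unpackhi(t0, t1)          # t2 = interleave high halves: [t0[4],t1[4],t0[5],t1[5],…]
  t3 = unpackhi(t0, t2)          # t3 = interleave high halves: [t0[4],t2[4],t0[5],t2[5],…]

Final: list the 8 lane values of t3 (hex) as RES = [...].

t0 = [0x4c, 0xb5, 0xc8, 0x6e, 0xa9, 0x43, 0x77, 0x2a]
t1 = [0xa9, 0x77, 0x43, 0x2a, 0x77, 0x4c, 0x2a, 0xb5]
t2 = [0xa9, 0x77, 0x43, 0x4c, 0x77, 0x2a, 0x2a, 0xb5]
t3 = [0xa9, 0x77, 0x43, 0x2a, 0x77, 0x2a, 0x2a, 0xb5]

RES = [0xa9, 0x77, 0x43, 0x2a, 0x77, 0x2a, 0x2a, 0xb5]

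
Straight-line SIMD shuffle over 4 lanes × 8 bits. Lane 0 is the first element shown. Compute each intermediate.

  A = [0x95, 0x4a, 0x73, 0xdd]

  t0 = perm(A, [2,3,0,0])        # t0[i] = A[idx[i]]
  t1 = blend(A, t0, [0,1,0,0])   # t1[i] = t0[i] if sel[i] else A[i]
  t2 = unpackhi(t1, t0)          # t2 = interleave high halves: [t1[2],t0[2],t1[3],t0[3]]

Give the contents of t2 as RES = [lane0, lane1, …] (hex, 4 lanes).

t0 = [0x73, 0xdd, 0x95, 0x95]
t1 = [0x95, 0xdd, 0x73, 0xdd]
t2 = [0x73, 0x95, 0xdd, 0x95]

RES = [0x73, 0x95, 0xdd, 0x95]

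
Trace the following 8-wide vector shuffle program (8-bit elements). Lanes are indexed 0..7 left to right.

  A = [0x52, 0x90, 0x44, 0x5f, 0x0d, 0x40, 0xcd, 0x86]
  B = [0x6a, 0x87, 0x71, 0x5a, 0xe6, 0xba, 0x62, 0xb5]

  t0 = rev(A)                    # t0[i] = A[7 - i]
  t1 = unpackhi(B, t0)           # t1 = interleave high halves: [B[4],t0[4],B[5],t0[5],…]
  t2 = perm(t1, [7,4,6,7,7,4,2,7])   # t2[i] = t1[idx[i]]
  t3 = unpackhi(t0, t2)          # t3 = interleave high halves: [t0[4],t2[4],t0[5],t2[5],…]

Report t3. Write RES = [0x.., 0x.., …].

→ t0 |86|cd|40|0d|5f|44|90|52|
→ t1 |e6|5f|ba|44|62|90|b5|52|
→ t2 |52|62|b5|52|52|62|ba|52|
→ t3 |5f|52|44|62|90|ba|52|52|

RES = [0x5f, 0x52, 0x44, 0x62, 0x90, 0xba, 0x52, 0x52]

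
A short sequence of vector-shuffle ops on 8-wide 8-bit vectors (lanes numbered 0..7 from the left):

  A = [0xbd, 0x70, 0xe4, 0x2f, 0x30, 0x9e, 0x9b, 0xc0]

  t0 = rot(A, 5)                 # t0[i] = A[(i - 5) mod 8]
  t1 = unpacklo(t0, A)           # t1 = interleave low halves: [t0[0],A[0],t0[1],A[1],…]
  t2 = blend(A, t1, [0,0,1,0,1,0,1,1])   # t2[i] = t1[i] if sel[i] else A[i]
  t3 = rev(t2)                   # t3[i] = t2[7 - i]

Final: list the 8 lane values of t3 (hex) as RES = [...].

RES = [ 0x2f  0x9b  0x9e  0x9e  0x2f  0x30  0x70  0xbd ]

  t0: 2f 30 9e 9b c0 bd 70 e4
  t1: 2f bd 30 70 9e e4 9b 2f
  t2: bd 70 30 2f 9e 9e 9b 2f
  t3: 2f 9b 9e 9e 2f 30 70 bd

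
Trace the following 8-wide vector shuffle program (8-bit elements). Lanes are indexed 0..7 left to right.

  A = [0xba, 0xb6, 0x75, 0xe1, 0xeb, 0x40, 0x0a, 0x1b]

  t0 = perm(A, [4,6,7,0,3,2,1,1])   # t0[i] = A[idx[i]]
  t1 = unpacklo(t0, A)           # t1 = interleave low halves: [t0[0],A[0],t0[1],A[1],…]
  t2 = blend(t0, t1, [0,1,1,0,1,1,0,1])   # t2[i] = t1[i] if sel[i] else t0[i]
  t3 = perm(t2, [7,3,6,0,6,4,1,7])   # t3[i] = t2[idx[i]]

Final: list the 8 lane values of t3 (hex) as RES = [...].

RES = [0xe1, 0xba, 0xb6, 0xeb, 0xb6, 0x1b, 0xba, 0xe1]

t0 = [0xeb, 0x0a, 0x1b, 0xba, 0xe1, 0x75, 0xb6, 0xb6]
t1 = [0xeb, 0xba, 0x0a, 0xb6, 0x1b, 0x75, 0xba, 0xe1]
t2 = [0xeb, 0xba, 0x0a, 0xba, 0x1b, 0x75, 0xb6, 0xe1]
t3 = [0xe1, 0xba, 0xb6, 0xeb, 0xb6, 0x1b, 0xba, 0xe1]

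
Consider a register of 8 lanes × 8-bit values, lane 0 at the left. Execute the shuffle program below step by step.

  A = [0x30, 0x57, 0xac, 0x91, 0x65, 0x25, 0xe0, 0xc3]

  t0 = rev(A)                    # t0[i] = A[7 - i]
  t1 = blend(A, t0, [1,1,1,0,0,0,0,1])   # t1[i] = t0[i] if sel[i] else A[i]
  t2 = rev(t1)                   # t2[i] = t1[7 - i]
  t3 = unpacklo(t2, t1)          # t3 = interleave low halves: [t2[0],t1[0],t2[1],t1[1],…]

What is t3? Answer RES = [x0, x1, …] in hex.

RES = [0x30, 0xc3, 0xe0, 0xe0, 0x25, 0x25, 0x65, 0x91]

  t0: c3 e0 25 65 91 ac 57 30
  t1: c3 e0 25 91 65 25 e0 30
  t2: 30 e0 25 65 91 25 e0 c3
  t3: 30 c3 e0 e0 25 25 65 91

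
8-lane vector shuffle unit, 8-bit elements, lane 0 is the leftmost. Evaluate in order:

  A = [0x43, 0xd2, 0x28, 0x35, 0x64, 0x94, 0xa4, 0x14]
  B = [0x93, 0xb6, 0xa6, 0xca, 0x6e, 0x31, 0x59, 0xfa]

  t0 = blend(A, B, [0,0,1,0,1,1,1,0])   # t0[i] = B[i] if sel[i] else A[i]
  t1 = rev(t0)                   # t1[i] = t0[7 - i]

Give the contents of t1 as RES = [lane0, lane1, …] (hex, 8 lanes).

RES = [ 0x14  0x59  0x31  0x6e  0x35  0xa6  0xd2  0x43 ]

→ t0 |43|d2|a6|35|6e|31|59|14|
→ t1 |14|59|31|6e|35|a6|d2|43|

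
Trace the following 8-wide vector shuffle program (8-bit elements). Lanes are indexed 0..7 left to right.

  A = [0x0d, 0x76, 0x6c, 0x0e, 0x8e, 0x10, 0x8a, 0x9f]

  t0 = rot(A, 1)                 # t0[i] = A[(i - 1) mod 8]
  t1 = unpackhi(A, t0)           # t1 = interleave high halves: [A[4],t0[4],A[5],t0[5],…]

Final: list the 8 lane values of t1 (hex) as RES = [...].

RES = [ 0x8e  0x0e  0x10  0x8e  0x8a  0x10  0x9f  0x8a ]

  t0: 9f 0d 76 6c 0e 8e 10 8a
  t1: 8e 0e 10 8e 8a 10 9f 8a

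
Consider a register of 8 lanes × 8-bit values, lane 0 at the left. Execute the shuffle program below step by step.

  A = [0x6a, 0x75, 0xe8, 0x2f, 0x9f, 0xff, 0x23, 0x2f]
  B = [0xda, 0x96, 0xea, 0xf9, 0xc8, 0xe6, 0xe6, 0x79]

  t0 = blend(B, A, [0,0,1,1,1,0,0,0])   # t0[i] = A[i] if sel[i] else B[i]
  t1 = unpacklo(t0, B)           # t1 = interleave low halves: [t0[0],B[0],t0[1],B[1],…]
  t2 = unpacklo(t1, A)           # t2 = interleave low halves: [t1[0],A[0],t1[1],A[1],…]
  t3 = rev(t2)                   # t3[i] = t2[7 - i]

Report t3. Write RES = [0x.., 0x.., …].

RES = [0x2f, 0x96, 0xe8, 0x96, 0x75, 0xda, 0x6a, 0xda]

  t0: da 96 e8 2f 9f e6 e6 79
  t1: da da 96 96 e8 ea 2f f9
  t2: da 6a da 75 96 e8 96 2f
  t3: 2f 96 e8 96 75 da 6a da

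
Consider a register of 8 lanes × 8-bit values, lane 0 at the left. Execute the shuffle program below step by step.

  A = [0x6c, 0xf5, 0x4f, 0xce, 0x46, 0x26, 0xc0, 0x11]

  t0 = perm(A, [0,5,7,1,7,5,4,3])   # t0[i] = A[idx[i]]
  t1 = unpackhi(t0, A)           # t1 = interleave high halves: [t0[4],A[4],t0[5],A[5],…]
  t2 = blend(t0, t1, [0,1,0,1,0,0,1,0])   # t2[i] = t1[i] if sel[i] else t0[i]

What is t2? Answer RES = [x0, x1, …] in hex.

  t0: 6c 26 11 f5 11 26 46 ce
  t1: 11 46 26 26 46 c0 ce 11
  t2: 6c 46 11 26 11 26 ce ce

RES = [ 0x6c  0x46  0x11  0x26  0x11  0x26  0xce  0xce ]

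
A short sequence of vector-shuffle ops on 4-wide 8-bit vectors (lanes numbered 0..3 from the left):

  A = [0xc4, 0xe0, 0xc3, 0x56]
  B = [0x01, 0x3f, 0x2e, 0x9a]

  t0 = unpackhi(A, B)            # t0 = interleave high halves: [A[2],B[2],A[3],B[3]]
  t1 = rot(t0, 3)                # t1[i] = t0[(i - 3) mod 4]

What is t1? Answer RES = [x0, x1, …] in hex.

RES = [ 0x2e  0x56  0x9a  0xc3 ]

  t0: c3 2e 56 9a
  t1: 2e 56 9a c3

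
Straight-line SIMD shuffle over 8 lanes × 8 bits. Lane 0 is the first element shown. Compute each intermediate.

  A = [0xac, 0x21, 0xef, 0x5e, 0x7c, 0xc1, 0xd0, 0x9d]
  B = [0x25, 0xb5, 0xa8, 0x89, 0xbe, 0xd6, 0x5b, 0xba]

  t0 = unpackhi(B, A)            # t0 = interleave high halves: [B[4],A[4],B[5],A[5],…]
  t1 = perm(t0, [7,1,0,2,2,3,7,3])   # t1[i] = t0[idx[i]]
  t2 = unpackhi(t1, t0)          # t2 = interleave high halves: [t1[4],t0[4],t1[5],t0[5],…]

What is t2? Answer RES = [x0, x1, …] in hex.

t0 = [0xbe, 0x7c, 0xd6, 0xc1, 0x5b, 0xd0, 0xba, 0x9d]
t1 = [0x9d, 0x7c, 0xbe, 0xd6, 0xd6, 0xc1, 0x9d, 0xc1]
t2 = [0xd6, 0x5b, 0xc1, 0xd0, 0x9d, 0xba, 0xc1, 0x9d]

RES = [0xd6, 0x5b, 0xc1, 0xd0, 0x9d, 0xba, 0xc1, 0x9d]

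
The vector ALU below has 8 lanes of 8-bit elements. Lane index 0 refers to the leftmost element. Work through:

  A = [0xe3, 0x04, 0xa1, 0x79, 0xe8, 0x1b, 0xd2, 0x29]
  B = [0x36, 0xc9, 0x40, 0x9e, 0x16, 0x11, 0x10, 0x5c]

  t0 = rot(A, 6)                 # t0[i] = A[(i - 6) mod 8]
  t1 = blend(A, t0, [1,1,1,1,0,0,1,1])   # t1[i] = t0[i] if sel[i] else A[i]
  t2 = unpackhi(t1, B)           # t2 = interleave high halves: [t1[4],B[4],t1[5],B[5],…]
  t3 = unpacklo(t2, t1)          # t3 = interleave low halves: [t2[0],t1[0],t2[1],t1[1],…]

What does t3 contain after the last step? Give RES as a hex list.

→ t0 |a1|79|e8|1b|d2|29|e3|04|
→ t1 |a1|79|e8|1b|e8|1b|e3|04|
→ t2 |e8|16|1b|11|e3|10|04|5c|
→ t3 |e8|a1|16|79|1b|e8|11|1b|

RES = [ 0xe8  0xa1  0x16  0x79  0x1b  0xe8  0x11  0x1b ]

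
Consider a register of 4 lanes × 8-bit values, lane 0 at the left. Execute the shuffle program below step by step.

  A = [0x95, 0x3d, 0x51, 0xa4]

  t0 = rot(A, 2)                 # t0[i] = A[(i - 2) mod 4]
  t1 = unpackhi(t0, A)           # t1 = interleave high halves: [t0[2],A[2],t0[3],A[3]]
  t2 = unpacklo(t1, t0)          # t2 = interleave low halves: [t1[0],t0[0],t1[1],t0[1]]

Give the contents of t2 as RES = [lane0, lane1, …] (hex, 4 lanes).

→ t0 |51|a4|95|3d|
→ t1 |95|51|3d|a4|
→ t2 |95|51|51|a4|

RES = [0x95, 0x51, 0x51, 0xa4]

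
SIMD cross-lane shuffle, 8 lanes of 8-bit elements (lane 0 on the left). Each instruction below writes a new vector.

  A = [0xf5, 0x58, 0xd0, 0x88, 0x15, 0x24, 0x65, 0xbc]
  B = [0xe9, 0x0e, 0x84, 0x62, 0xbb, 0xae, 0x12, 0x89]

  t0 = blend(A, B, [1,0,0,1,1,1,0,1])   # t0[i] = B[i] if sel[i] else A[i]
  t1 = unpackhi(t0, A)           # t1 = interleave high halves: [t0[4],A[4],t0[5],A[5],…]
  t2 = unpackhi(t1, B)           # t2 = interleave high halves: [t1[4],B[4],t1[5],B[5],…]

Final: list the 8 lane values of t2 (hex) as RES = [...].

  t0: e9 58 d0 62 bb ae 65 89
  t1: bb 15 ae 24 65 65 89 bc
  t2: 65 bb 65 ae 89 12 bc 89

RES = [ 0x65  0xbb  0x65  0xae  0x89  0x12  0xbc  0x89 ]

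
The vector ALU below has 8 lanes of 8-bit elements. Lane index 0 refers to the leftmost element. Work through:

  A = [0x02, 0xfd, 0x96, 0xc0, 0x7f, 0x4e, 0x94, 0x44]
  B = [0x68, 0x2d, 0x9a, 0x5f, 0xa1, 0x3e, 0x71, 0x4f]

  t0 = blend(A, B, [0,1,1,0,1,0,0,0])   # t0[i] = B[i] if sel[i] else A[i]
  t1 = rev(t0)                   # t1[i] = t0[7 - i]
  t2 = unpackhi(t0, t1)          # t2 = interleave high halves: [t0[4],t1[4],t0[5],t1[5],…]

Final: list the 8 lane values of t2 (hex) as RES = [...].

RES = [ 0xa1  0xc0  0x4e  0x9a  0x94  0x2d  0x44  0x02 ]

  t0: 02 2d 9a c0 a1 4e 94 44
  t1: 44 94 4e a1 c0 9a 2d 02
  t2: a1 c0 4e 9a 94 2d 44 02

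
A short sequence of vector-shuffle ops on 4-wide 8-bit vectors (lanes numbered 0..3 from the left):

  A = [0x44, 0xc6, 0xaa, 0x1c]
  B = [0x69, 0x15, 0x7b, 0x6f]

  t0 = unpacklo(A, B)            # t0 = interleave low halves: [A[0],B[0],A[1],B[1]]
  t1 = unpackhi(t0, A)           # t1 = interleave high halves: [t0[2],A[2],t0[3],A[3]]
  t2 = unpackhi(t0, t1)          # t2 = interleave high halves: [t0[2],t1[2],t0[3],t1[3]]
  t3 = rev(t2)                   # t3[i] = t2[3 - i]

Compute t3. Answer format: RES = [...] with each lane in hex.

→ t0 |44|69|c6|15|
→ t1 |c6|aa|15|1c|
→ t2 |c6|15|15|1c|
→ t3 |1c|15|15|c6|

RES = [0x1c, 0x15, 0x15, 0xc6]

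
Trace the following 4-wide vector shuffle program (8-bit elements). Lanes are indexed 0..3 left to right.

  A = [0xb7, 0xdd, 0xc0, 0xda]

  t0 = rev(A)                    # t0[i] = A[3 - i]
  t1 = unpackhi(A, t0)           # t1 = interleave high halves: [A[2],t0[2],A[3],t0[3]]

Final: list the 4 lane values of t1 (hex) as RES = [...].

RES = [0xc0, 0xdd, 0xda, 0xb7]

  t0: da c0 dd b7
  t1: c0 dd da b7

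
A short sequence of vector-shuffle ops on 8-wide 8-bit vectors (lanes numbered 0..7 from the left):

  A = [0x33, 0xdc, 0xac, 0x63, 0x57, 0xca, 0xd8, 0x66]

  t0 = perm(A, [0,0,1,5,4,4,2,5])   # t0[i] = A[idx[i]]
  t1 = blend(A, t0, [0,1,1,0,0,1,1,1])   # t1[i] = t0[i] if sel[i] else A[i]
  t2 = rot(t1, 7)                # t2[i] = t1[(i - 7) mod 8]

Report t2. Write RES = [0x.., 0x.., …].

RES = [0x33, 0xdc, 0x63, 0x57, 0x57, 0xac, 0xca, 0x33]

  t0: 33 33 dc ca 57 57 ac ca
  t1: 33 33 dc 63 57 57 ac ca
  t2: 33 dc 63 57 57 ac ca 33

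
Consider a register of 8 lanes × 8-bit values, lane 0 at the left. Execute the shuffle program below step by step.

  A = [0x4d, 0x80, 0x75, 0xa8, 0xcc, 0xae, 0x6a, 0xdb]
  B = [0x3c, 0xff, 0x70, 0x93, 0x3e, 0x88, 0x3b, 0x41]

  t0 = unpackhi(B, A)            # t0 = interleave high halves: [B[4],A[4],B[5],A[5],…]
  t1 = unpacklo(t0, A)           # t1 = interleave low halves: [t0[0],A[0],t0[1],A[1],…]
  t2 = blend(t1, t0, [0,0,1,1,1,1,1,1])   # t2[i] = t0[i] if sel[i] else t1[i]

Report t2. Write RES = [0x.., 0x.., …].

→ t0 |3e|cc|88|ae|3b|6a|41|db|
→ t1 |3e|4d|cc|80|88|75|ae|a8|
→ t2 |3e|4d|88|ae|3b|6a|41|db|

RES = [0x3e, 0x4d, 0x88, 0xae, 0x3b, 0x6a, 0x41, 0xdb]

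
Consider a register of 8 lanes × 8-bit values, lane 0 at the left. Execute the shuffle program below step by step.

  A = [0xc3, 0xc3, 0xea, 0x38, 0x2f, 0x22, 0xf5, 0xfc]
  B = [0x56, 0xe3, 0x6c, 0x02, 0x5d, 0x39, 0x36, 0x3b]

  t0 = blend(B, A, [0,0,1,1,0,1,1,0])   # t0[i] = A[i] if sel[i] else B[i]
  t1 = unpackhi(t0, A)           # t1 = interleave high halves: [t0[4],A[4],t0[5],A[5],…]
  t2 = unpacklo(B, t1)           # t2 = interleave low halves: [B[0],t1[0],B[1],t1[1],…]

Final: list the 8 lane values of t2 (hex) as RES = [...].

RES = [ 0x56  0x5d  0xe3  0x2f  0x6c  0x22  0x02  0x22 ]

t0 = [0x56, 0xe3, 0xea, 0x38, 0x5d, 0x22, 0xf5, 0x3b]
t1 = [0x5d, 0x2f, 0x22, 0x22, 0xf5, 0xf5, 0x3b, 0xfc]
t2 = [0x56, 0x5d, 0xe3, 0x2f, 0x6c, 0x22, 0x02, 0x22]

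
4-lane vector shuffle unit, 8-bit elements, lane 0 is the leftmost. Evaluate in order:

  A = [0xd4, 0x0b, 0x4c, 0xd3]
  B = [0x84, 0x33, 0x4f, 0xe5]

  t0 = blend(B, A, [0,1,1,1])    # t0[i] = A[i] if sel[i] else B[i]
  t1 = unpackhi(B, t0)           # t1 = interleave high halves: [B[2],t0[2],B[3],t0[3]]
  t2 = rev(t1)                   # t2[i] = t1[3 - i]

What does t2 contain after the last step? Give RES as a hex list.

RES = [ 0xd3  0xe5  0x4c  0x4f ]

  t0: 84 0b 4c d3
  t1: 4f 4c e5 d3
  t2: d3 e5 4c 4f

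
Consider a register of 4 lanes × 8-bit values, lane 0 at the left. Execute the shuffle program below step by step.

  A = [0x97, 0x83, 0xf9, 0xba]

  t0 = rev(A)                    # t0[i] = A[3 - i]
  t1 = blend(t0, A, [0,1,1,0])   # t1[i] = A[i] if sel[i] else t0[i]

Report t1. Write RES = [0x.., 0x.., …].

  t0: ba f9 83 97
  t1: ba 83 f9 97

RES = [0xba, 0x83, 0xf9, 0x97]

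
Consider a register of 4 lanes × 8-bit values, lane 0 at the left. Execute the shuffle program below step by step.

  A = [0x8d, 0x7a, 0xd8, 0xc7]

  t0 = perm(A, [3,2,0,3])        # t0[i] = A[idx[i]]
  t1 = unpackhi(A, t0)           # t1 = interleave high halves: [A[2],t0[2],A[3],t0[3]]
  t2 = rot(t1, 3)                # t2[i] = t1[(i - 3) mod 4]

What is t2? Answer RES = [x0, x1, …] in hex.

RES = [ 0x8d  0xc7  0xc7  0xd8 ]

t0 = [0xc7, 0xd8, 0x8d, 0xc7]
t1 = [0xd8, 0x8d, 0xc7, 0xc7]
t2 = [0x8d, 0xc7, 0xc7, 0xd8]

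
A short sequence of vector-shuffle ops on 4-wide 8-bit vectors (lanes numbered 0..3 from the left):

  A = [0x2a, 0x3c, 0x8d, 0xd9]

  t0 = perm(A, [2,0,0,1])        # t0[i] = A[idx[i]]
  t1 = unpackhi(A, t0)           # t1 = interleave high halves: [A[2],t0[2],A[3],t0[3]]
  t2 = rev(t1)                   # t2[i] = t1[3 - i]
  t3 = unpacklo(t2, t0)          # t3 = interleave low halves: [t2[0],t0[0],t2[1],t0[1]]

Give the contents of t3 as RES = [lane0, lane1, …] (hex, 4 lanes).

RES = [ 0x3c  0x8d  0xd9  0x2a ]

→ t0 |8d|2a|2a|3c|
→ t1 |8d|2a|d9|3c|
→ t2 |3c|d9|2a|8d|
→ t3 |3c|8d|d9|2a|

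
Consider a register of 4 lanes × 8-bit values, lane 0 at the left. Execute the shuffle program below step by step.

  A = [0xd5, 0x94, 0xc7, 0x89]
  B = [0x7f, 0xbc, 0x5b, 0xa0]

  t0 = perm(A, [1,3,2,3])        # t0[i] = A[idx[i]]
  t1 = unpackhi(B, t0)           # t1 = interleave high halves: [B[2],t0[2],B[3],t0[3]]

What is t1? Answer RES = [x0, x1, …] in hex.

t0 = [0x94, 0x89, 0xc7, 0x89]
t1 = [0x5b, 0xc7, 0xa0, 0x89]

RES = [0x5b, 0xc7, 0xa0, 0x89]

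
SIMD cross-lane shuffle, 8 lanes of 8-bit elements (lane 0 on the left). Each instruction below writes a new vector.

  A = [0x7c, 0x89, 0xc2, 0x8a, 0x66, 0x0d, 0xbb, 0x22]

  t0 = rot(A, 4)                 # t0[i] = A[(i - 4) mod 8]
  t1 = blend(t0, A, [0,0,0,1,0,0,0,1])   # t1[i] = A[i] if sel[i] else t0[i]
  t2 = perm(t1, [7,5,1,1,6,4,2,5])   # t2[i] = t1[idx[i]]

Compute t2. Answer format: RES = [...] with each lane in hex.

RES = [ 0x22  0x89  0x0d  0x0d  0xc2  0x7c  0xbb  0x89 ]

t0 = [0x66, 0x0d, 0xbb, 0x22, 0x7c, 0x89, 0xc2, 0x8a]
t1 = [0x66, 0x0d, 0xbb, 0x8a, 0x7c, 0x89, 0xc2, 0x22]
t2 = [0x22, 0x89, 0x0d, 0x0d, 0xc2, 0x7c, 0xbb, 0x89]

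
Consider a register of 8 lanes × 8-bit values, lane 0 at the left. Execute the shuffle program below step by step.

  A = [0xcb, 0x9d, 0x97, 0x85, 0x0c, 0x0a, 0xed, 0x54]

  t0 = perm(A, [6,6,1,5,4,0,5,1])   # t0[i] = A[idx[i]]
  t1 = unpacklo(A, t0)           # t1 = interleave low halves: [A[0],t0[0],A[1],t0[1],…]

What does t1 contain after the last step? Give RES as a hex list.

RES = [ 0xcb  0xed  0x9d  0xed  0x97  0x9d  0x85  0x0a ]

  t0: ed ed 9d 0a 0c cb 0a 9d
  t1: cb ed 9d ed 97 9d 85 0a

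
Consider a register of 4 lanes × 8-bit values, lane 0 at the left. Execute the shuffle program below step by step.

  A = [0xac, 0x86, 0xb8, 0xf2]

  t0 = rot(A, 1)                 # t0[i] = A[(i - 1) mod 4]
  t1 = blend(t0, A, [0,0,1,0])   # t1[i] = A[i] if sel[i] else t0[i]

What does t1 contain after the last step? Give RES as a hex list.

→ t0 |f2|ac|86|b8|
→ t1 |f2|ac|b8|b8|

RES = [ 0xf2  0xac  0xb8  0xb8 ]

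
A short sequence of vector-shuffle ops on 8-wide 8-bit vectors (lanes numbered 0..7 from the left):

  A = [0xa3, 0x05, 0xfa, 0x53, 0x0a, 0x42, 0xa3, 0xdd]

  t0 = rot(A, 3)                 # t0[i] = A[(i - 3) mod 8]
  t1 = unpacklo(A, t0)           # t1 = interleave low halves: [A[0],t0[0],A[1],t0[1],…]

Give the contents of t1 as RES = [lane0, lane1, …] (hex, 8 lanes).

  t0: 42 a3 dd a3 05 fa 53 0a
  t1: a3 42 05 a3 fa dd 53 a3

RES = [ 0xa3  0x42  0x05  0xa3  0xfa  0xdd  0x53  0xa3 ]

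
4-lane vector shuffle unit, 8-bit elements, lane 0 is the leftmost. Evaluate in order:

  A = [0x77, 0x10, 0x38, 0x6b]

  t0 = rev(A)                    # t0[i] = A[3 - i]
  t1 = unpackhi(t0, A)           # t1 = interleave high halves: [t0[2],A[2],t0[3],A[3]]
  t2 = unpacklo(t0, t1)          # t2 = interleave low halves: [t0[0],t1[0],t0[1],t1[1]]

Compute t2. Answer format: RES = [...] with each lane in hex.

RES = [ 0x6b  0x10  0x38  0x38 ]

t0 = [0x6b, 0x38, 0x10, 0x77]
t1 = [0x10, 0x38, 0x77, 0x6b]
t2 = [0x6b, 0x10, 0x38, 0x38]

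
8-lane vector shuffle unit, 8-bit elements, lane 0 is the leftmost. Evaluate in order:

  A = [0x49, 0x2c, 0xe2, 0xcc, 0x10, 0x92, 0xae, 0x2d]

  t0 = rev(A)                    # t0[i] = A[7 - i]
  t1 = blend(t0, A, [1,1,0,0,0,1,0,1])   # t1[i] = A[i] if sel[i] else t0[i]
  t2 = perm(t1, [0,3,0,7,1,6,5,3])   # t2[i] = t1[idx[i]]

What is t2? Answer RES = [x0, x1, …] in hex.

t0 = [0x2d, 0xae, 0x92, 0x10, 0xcc, 0xe2, 0x2c, 0x49]
t1 = [0x49, 0x2c, 0x92, 0x10, 0xcc, 0x92, 0x2c, 0x2d]
t2 = [0x49, 0x10, 0x49, 0x2d, 0x2c, 0x2c, 0x92, 0x10]

RES = [0x49, 0x10, 0x49, 0x2d, 0x2c, 0x2c, 0x92, 0x10]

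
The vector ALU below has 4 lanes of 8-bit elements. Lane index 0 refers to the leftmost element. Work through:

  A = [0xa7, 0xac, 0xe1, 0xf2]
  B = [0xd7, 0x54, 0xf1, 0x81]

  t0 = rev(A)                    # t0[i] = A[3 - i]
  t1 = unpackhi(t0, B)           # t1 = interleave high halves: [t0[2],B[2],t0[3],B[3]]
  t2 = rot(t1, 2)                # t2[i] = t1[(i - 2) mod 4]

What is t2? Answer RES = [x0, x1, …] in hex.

  t0: f2 e1 ac a7
  t1: ac f1 a7 81
  t2: a7 81 ac f1

RES = [ 0xa7  0x81  0xac  0xf1 ]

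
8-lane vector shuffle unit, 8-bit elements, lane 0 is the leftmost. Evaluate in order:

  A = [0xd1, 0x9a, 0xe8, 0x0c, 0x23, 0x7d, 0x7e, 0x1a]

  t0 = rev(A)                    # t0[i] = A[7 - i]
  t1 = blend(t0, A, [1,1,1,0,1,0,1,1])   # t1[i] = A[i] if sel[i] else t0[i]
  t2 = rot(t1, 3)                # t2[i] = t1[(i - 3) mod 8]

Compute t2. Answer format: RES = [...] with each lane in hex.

t0 = [0x1a, 0x7e, 0x7d, 0x23, 0x0c, 0xe8, 0x9a, 0xd1]
t1 = [0xd1, 0x9a, 0xe8, 0x23, 0x23, 0xe8, 0x7e, 0x1a]
t2 = [0xe8, 0x7e, 0x1a, 0xd1, 0x9a, 0xe8, 0x23, 0x23]

RES = [ 0xe8  0x7e  0x1a  0xd1  0x9a  0xe8  0x23  0x23 ]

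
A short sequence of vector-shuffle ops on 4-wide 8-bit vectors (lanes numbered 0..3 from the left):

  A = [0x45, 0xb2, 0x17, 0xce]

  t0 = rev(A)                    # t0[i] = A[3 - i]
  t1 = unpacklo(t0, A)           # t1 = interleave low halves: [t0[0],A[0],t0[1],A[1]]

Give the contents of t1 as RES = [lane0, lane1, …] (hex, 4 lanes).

RES = [ 0xce  0x45  0x17  0xb2 ]

t0 = [0xce, 0x17, 0xb2, 0x45]
t1 = [0xce, 0x45, 0x17, 0xb2]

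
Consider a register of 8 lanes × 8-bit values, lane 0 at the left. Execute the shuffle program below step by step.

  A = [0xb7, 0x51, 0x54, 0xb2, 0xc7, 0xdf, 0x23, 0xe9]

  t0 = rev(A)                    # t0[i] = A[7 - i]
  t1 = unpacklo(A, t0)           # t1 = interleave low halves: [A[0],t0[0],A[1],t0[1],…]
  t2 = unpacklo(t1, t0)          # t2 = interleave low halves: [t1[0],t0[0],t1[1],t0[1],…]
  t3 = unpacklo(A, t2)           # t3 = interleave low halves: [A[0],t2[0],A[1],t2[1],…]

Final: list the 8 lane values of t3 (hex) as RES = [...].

RES = [0xb7, 0xb7, 0x51, 0xe9, 0x54, 0xe9, 0xb2, 0x23]

t0 = [0xe9, 0x23, 0xdf, 0xc7, 0xb2, 0x54, 0x51, 0xb7]
t1 = [0xb7, 0xe9, 0x51, 0x23, 0x54, 0xdf, 0xb2, 0xc7]
t2 = [0xb7, 0xe9, 0xe9, 0x23, 0x51, 0xdf, 0x23, 0xc7]
t3 = [0xb7, 0xb7, 0x51, 0xe9, 0x54, 0xe9, 0xb2, 0x23]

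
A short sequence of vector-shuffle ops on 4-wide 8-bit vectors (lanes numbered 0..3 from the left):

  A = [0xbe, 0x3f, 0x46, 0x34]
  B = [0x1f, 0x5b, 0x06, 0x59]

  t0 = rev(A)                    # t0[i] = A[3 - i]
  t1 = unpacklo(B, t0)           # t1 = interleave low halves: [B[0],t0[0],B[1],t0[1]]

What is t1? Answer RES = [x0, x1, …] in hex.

RES = [0x1f, 0x34, 0x5b, 0x46]

  t0: 34 46 3f be
  t1: 1f 34 5b 46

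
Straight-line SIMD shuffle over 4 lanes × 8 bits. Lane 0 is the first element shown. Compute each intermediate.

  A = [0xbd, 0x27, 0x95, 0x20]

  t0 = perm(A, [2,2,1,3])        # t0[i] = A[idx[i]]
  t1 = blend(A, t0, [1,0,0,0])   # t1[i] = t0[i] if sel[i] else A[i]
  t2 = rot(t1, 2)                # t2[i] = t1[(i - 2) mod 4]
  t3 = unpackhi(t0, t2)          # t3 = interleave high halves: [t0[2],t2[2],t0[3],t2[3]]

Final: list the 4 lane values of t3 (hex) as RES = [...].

RES = [ 0x27  0x95  0x20  0x27 ]

  t0: 95 95 27 20
  t1: 95 27 95 20
  t2: 95 20 95 27
  t3: 27 95 20 27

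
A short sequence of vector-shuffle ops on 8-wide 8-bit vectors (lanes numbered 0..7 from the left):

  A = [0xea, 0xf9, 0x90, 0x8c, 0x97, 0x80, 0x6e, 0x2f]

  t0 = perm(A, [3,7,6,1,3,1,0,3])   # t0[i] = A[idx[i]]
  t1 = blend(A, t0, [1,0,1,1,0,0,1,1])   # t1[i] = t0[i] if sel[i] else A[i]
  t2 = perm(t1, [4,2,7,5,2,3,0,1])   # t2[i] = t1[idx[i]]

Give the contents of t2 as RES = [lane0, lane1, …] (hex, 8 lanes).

RES = [0x97, 0x6e, 0x8c, 0x80, 0x6e, 0xf9, 0x8c, 0xf9]

t0 = [0x8c, 0x2f, 0x6e, 0xf9, 0x8c, 0xf9, 0xea, 0x8c]
t1 = [0x8c, 0xf9, 0x6e, 0xf9, 0x97, 0x80, 0xea, 0x8c]
t2 = [0x97, 0x6e, 0x8c, 0x80, 0x6e, 0xf9, 0x8c, 0xf9]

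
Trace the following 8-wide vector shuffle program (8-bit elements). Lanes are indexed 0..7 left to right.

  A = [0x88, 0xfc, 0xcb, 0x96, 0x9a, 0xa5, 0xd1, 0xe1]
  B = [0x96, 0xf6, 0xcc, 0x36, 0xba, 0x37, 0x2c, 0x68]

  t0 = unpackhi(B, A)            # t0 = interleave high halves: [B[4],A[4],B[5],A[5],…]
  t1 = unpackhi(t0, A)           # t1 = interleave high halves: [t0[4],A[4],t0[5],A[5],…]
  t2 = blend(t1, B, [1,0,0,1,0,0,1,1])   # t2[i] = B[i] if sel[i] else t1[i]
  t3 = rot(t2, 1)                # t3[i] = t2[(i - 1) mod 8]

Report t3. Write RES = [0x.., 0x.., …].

RES = [0x68, 0x96, 0x9a, 0xd1, 0x36, 0x68, 0xd1, 0x2c]

t0 = [0xba, 0x9a, 0x37, 0xa5, 0x2c, 0xd1, 0x68, 0xe1]
t1 = [0x2c, 0x9a, 0xd1, 0xa5, 0x68, 0xd1, 0xe1, 0xe1]
t2 = [0x96, 0x9a, 0xd1, 0x36, 0x68, 0xd1, 0x2c, 0x68]
t3 = [0x68, 0x96, 0x9a, 0xd1, 0x36, 0x68, 0xd1, 0x2c]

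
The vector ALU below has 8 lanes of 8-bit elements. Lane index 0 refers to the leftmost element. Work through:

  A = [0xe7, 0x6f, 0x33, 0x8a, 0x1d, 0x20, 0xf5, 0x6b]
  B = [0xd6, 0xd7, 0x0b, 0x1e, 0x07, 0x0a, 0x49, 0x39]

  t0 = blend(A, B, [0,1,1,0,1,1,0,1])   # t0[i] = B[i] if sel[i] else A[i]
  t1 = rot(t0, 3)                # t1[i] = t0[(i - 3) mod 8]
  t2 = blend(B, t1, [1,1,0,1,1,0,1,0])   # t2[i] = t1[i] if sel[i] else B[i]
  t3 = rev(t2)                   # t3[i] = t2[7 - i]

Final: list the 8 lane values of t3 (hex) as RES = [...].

RES = [ 0x39  0x8a  0x0a  0xd7  0xe7  0x0b  0xf5  0x0a ]

t0 = [0xe7, 0xd7, 0x0b, 0x8a, 0x07, 0x0a, 0xf5, 0x39]
t1 = [0x0a, 0xf5, 0x39, 0xe7, 0xd7, 0x0b, 0x8a, 0x07]
t2 = [0x0a, 0xf5, 0x0b, 0xe7, 0xd7, 0x0a, 0x8a, 0x39]
t3 = [0x39, 0x8a, 0x0a, 0xd7, 0xe7, 0x0b, 0xf5, 0x0a]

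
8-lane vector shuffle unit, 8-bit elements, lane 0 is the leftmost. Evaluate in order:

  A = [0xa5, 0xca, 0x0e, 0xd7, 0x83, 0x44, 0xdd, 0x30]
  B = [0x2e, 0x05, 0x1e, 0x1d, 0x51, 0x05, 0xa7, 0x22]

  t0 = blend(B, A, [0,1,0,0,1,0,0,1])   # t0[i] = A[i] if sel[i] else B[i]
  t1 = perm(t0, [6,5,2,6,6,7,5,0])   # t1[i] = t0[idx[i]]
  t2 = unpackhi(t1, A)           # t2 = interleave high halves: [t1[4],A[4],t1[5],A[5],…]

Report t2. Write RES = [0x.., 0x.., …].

RES = [ 0xa7  0x83  0x30  0x44  0x05  0xdd  0x2e  0x30 ]

→ t0 |2e|ca|1e|1d|83|05|a7|30|
→ t1 |a7|05|1e|a7|a7|30|05|2e|
→ t2 |a7|83|30|44|05|dd|2e|30|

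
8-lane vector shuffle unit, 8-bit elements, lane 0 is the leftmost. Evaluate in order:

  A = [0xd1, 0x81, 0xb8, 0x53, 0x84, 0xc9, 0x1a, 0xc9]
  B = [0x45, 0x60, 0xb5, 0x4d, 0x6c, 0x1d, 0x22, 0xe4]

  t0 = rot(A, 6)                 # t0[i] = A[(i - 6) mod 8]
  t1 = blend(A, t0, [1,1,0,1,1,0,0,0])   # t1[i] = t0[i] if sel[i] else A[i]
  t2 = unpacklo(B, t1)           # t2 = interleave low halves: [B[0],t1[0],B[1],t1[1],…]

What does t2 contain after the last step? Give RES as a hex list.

t0 = [0xb8, 0x53, 0x84, 0xc9, 0x1a, 0xc9, 0xd1, 0x81]
t1 = [0xb8, 0x53, 0xb8, 0xc9, 0x1a, 0xc9, 0x1a, 0xc9]
t2 = [0x45, 0xb8, 0x60, 0x53, 0xb5, 0xb8, 0x4d, 0xc9]

RES = [ 0x45  0xb8  0x60  0x53  0xb5  0xb8  0x4d  0xc9 ]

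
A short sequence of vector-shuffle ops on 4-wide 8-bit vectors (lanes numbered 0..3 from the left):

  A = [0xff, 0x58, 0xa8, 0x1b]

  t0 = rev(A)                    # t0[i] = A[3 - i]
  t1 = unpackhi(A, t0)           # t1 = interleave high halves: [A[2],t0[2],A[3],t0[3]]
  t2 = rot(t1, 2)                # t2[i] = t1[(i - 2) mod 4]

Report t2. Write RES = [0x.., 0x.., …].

RES = [ 0x1b  0xff  0xa8  0x58 ]

t0 = [0x1b, 0xa8, 0x58, 0xff]
t1 = [0xa8, 0x58, 0x1b, 0xff]
t2 = [0x1b, 0xff, 0xa8, 0x58]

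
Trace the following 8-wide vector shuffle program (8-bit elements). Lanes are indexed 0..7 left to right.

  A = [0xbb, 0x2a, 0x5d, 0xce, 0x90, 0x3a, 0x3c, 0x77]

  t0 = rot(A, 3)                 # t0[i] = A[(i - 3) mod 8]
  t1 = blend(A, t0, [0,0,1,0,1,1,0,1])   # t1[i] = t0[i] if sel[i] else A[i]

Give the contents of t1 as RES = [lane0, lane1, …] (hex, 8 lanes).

RES = [ 0xbb  0x2a  0x77  0xce  0x2a  0x5d  0x3c  0x90 ]

→ t0 |3a|3c|77|bb|2a|5d|ce|90|
→ t1 |bb|2a|77|ce|2a|5d|3c|90|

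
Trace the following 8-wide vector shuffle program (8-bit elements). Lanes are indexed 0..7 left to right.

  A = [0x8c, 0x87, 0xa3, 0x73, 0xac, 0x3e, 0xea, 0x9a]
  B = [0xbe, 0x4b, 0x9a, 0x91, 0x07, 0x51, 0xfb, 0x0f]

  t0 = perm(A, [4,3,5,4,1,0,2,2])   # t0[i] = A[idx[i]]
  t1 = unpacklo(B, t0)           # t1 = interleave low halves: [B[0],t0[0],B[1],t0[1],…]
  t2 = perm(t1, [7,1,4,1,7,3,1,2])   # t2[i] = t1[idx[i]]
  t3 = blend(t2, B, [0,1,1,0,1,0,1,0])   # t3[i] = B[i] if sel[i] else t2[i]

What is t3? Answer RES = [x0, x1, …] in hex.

RES = [ 0xac  0x4b  0x9a  0xac  0x07  0x73  0xfb  0x4b ]

→ t0 |ac|73|3e|ac|87|8c|a3|a3|
→ t1 |be|ac|4b|73|9a|3e|91|ac|
→ t2 |ac|ac|9a|ac|ac|73|ac|4b|
→ t3 |ac|4b|9a|ac|07|73|fb|4b|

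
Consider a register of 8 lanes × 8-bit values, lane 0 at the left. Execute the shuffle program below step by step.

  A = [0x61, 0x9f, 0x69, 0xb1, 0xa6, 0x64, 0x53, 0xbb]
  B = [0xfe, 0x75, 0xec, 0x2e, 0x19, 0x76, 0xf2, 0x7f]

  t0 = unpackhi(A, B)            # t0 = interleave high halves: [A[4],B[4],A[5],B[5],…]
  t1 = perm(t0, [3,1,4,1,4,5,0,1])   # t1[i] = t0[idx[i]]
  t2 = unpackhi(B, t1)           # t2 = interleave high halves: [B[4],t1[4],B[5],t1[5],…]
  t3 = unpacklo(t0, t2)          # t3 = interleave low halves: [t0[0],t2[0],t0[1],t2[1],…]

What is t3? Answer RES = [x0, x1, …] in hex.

RES = [ 0xa6  0x19  0x19  0x53  0x64  0x76  0x76  0xf2 ]

  t0: a6 19 64 76 53 f2 bb 7f
  t1: 76 19 53 19 53 f2 a6 19
  t2: 19 53 76 f2 f2 a6 7f 19
  t3: a6 19 19 53 64 76 76 f2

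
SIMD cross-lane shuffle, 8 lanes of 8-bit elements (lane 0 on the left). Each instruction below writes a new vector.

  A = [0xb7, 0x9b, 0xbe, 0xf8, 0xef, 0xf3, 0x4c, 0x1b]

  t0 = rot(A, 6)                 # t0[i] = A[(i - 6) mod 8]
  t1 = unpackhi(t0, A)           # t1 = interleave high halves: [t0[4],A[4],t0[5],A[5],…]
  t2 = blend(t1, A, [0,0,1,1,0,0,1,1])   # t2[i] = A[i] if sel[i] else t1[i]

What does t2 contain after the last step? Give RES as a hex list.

→ t0 |be|f8|ef|f3|4c|1b|b7|9b|
→ t1 |4c|ef|1b|f3|b7|4c|9b|1b|
→ t2 |4c|ef|be|f8|b7|4c|4c|1b|

RES = [ 0x4c  0xef  0xbe  0xf8  0xb7  0x4c  0x4c  0x1b ]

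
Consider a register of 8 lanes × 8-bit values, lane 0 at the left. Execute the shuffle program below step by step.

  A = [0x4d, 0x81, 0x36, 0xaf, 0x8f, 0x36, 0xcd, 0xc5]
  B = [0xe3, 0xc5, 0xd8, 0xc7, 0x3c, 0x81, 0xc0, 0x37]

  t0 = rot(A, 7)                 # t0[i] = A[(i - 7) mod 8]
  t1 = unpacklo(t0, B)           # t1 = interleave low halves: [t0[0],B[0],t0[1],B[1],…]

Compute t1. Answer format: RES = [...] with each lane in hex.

t0 = [0x81, 0x36, 0xaf, 0x8f, 0x36, 0xcd, 0xc5, 0x4d]
t1 = [0x81, 0xe3, 0x36, 0xc5, 0xaf, 0xd8, 0x8f, 0xc7]

RES = [0x81, 0xe3, 0x36, 0xc5, 0xaf, 0xd8, 0x8f, 0xc7]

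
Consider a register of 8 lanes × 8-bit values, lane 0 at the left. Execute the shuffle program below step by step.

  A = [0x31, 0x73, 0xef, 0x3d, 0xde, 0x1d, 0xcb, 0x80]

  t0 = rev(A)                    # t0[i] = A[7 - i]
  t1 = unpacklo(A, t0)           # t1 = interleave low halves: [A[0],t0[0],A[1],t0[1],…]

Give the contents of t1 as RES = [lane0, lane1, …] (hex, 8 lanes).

t0 = [0x80, 0xcb, 0x1d, 0xde, 0x3d, 0xef, 0x73, 0x31]
t1 = [0x31, 0x80, 0x73, 0xcb, 0xef, 0x1d, 0x3d, 0xde]

RES = [ 0x31  0x80  0x73  0xcb  0xef  0x1d  0x3d  0xde ]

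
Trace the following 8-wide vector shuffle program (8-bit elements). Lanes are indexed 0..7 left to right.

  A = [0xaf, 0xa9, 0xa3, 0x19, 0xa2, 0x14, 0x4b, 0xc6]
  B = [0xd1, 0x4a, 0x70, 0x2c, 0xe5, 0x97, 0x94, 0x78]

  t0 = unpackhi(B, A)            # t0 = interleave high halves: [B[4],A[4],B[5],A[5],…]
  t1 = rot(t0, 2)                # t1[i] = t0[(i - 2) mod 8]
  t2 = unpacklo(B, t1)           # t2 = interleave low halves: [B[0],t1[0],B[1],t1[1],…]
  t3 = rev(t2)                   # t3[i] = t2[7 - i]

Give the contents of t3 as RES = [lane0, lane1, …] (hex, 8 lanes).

RES = [ 0xa2  0x2c  0xe5  0x70  0xc6  0x4a  0x78  0xd1 ]

t0 = [0xe5, 0xa2, 0x97, 0x14, 0x94, 0x4b, 0x78, 0xc6]
t1 = [0x78, 0xc6, 0xe5, 0xa2, 0x97, 0x14, 0x94, 0x4b]
t2 = [0xd1, 0x78, 0x4a, 0xc6, 0x70, 0xe5, 0x2c, 0xa2]
t3 = [0xa2, 0x2c, 0xe5, 0x70, 0xc6, 0x4a, 0x78, 0xd1]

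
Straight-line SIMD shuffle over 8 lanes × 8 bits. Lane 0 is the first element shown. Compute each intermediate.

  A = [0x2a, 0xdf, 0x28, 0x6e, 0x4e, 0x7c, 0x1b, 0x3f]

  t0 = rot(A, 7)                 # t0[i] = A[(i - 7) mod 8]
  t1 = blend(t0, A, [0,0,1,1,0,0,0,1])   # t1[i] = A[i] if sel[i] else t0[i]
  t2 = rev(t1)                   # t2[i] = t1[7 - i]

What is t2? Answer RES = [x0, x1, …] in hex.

RES = [ 0x3f  0x3f  0x1b  0x7c  0x6e  0x28  0x28  0xdf ]

t0 = [0xdf, 0x28, 0x6e, 0x4e, 0x7c, 0x1b, 0x3f, 0x2a]
t1 = [0xdf, 0x28, 0x28, 0x6e, 0x7c, 0x1b, 0x3f, 0x3f]
t2 = [0x3f, 0x3f, 0x1b, 0x7c, 0x6e, 0x28, 0x28, 0xdf]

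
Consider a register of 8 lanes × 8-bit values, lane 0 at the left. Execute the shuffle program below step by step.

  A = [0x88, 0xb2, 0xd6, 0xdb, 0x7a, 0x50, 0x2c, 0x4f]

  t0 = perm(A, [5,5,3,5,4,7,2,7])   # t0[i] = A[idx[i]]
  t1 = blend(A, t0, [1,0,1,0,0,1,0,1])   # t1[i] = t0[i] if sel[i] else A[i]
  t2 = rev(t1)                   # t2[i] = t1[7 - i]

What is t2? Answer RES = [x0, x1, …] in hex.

t0 = [0x50, 0x50, 0xdb, 0x50, 0x7a, 0x4f, 0xd6, 0x4f]
t1 = [0x50, 0xb2, 0xdb, 0xdb, 0x7a, 0x4f, 0x2c, 0x4f]
t2 = [0x4f, 0x2c, 0x4f, 0x7a, 0xdb, 0xdb, 0xb2, 0x50]

RES = [0x4f, 0x2c, 0x4f, 0x7a, 0xdb, 0xdb, 0xb2, 0x50]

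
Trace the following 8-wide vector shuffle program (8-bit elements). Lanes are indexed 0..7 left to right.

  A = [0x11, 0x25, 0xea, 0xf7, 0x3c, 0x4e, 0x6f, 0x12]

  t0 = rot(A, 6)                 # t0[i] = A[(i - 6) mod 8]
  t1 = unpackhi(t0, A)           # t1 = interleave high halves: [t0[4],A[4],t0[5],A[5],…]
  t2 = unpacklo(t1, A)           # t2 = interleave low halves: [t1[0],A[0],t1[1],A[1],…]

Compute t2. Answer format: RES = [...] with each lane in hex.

RES = [0x6f, 0x11, 0x3c, 0x25, 0x12, 0xea, 0x4e, 0xf7]

  t0: ea f7 3c 4e 6f 12 11 25
  t1: 6f 3c 12 4e 11 6f 25 12
  t2: 6f 11 3c 25 12 ea 4e f7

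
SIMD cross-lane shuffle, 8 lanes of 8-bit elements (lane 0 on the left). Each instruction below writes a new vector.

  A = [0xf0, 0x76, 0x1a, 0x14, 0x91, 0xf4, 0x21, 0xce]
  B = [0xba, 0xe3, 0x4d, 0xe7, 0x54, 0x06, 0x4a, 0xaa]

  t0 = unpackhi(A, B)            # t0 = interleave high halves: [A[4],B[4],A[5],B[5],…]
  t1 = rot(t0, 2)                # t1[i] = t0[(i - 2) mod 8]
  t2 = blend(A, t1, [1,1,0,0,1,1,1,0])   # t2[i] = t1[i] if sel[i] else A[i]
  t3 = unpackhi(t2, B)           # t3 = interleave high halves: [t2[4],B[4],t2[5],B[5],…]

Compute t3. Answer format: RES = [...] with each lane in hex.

  t0: 91 54 f4 06 21 4a ce aa
  t1: ce aa 91 54 f4 06 21 4a
  t2: ce aa 1a 14 f4 06 21 ce
  t3: f4 54 06 06 21 4a ce aa

RES = [ 0xf4  0x54  0x06  0x06  0x21  0x4a  0xce  0xaa ]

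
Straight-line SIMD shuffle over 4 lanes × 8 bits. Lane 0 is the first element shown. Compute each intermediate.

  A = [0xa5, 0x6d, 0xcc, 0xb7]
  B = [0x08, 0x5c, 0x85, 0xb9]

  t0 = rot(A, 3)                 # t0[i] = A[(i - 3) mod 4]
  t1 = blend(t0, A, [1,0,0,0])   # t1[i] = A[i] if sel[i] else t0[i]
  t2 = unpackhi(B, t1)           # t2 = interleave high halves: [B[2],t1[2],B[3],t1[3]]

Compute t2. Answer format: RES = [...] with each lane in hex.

RES = [ 0x85  0xb7  0xb9  0xa5 ]

  t0: 6d cc b7 a5
  t1: a5 cc b7 a5
  t2: 85 b7 b9 a5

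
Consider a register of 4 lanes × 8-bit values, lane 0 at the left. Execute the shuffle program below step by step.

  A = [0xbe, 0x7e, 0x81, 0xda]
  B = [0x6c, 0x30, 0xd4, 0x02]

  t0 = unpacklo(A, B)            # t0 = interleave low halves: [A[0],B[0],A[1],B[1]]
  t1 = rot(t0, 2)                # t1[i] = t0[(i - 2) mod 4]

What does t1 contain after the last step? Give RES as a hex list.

RES = [ 0x7e  0x30  0xbe  0x6c ]

  t0: be 6c 7e 30
  t1: 7e 30 be 6c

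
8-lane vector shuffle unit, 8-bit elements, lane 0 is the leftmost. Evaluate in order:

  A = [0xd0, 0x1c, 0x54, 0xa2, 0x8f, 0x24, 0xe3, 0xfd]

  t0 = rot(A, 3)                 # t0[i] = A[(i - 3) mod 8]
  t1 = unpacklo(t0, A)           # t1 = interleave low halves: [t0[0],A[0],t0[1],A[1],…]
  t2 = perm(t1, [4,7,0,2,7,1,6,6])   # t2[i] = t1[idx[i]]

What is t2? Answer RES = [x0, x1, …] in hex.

t0 = [0x24, 0xe3, 0xfd, 0xd0, 0x1c, 0x54, 0xa2, 0x8f]
t1 = [0x24, 0xd0, 0xe3, 0x1c, 0xfd, 0x54, 0xd0, 0xa2]
t2 = [0xfd, 0xa2, 0x24, 0xe3, 0xa2, 0xd0, 0xd0, 0xd0]

RES = [ 0xfd  0xa2  0x24  0xe3  0xa2  0xd0  0xd0  0xd0 ]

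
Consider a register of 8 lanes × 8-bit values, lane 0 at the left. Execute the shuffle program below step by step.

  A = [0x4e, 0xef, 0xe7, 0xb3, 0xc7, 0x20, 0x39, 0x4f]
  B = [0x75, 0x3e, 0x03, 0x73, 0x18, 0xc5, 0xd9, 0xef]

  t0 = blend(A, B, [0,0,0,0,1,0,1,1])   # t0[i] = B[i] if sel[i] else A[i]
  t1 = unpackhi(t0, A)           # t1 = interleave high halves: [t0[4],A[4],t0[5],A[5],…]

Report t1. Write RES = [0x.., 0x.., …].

→ t0 |4e|ef|e7|b3|18|20|d9|ef|
→ t1 |18|c7|20|20|d9|39|ef|4f|

RES = [ 0x18  0xc7  0x20  0x20  0xd9  0x39  0xef  0x4f ]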